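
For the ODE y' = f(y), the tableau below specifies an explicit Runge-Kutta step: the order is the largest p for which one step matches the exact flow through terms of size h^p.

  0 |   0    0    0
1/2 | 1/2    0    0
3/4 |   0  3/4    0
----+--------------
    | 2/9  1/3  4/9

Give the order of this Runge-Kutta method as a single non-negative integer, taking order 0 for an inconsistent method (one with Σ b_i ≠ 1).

b = (2/9, 1/3, 4/9)
c = (0, 1/2, 3/4)
Ac = (0, 0, 3/8)
Σ b_i: 2/9·1 + 1/3·1 + 4/9·1 = 1 ✓
b·c: 1/3·1/2 + 4/9·3/4 = 1/2 ✓
b·c²: 1/3·1/4 + 4/9·9/16 = 1/3 ✓
b·Ac: 4/9·3/8 = 1/6 ✓; 3 stages ⇒ order 3.

3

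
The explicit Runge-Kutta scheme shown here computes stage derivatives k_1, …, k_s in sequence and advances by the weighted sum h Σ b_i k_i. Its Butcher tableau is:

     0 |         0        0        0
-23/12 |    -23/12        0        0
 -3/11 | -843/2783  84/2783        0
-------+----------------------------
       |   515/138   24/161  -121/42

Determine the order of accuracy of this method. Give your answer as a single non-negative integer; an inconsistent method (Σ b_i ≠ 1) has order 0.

b = (515/138, 24/161, -121/42)
c = (0, -23/12, -3/11)
Ac = (0, 0, -7/121)
Σ b_i: 515/138·1 + 24/161·1 + (-121/42)·1 = 1 ✓
b·c: 24/161·(-23/12) + (-121/42)·(-3/11) = 1/2 ✓
b·c²: 24/161·529/144 + (-121/42)·9/121 = 1/3 ✓
b·Ac: (-121/42)·(-7/121) = 1/6 ✓; 3 stages ⇒ order 3.

3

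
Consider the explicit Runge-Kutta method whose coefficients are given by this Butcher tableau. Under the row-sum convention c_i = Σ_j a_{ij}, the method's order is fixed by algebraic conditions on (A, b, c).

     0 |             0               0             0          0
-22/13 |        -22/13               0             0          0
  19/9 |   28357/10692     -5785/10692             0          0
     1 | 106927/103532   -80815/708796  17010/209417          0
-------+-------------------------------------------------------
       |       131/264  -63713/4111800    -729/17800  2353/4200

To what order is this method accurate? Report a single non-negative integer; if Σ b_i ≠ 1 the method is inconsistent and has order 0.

b = (131/264, -63713/4111800, -729/17800, 2353/4200)
c = (0, -22/13, 19/9, 1)
Ac = (0, 0, 445/486, 1715/4706)
Σ b_i: 131/264·1 + (-63713/4111800)·1 + (-729/17800)·1 + 2353/4200·1 = 1 ✓
b·c: (-63713/4111800)·(-22/13) + (-729/17800)·19/9 + 2353/4200·1 = 1/2 ✓
b·c²: (-63713/4111800)·484/169 + (-729/17800)·361/81 + 2353/4200·1 = 1/3 ✓
b·Ac: (-729/17800)·445/486 + 2353/4200·1715/4706 = 1/6 ✓
b·c³: (-63713/4111800)·(-10648/2197) + (-729/17800)·6859/729 + 2353/4200·1 = 1/4 ✓
b·(c∘Ac): (-729/17800)·8455/4374 + 2353/4200·1715/4706 = 1/8 ✓
b·Ac²: (-729/17800)·(-4895/3159) + 2353/4200·1085/30589 = 1/12 ✓
b·A²c: 2353/4200·175/2353 = 1/24 ✓; 4 stages ⇒ order 4.

4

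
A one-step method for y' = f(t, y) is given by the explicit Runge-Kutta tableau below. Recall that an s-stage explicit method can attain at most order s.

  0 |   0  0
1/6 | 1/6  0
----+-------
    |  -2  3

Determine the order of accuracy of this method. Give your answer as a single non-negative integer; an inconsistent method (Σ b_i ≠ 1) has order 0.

2

b = (-2, 3)
c = (0, 1/6)
Σ b_i: (-2)·1 + 3·1 = 1 ✓
b·c: 3·1/6 = 1/2 ✓; 2 stages ⇒ order 2.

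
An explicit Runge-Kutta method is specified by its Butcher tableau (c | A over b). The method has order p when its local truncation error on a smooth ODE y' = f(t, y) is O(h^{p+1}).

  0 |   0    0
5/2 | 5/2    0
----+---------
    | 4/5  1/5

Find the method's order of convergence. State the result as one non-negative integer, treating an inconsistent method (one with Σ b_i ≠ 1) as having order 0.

2

b = (4/5, 1/5)
c = (0, 5/2)
Σ b_i: 4/5·1 + 1/5·1 = 1 ✓
b·c: 1/5·5/2 = 1/2 ✓; 2 stages ⇒ order 2.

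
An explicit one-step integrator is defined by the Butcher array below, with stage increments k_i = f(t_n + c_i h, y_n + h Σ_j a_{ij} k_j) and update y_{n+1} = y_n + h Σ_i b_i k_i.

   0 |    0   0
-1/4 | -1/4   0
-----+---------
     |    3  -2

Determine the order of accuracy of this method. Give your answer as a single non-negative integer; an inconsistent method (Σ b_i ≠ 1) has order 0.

b = (3, -2)
c = (0, -1/4)
Σ b_i: 3·1 + (-2)·1 = 1 ✓
b·c: (-2)·(-1/4) = 1/2 ✓; 2 stages ⇒ order 2.

2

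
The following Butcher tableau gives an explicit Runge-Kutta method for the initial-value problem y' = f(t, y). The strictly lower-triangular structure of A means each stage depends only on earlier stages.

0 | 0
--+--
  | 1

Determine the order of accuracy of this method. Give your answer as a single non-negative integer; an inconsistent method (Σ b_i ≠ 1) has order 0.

1

b = (1)
c = (0)
Σ b_i: 1·1 = 1 ✓; 1 stage ⇒ order 1.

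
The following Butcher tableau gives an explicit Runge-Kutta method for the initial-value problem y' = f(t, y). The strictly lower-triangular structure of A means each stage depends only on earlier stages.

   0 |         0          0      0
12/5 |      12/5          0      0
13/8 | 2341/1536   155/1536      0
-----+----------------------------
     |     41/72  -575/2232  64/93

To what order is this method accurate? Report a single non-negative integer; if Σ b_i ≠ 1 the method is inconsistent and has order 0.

b = (41/72, -575/2232, 64/93)
c = (0, 12/5, 13/8)
Ac = (0, 0, 31/128)
Σ b_i: 41/72·1 + (-575/2232)·1 + 64/93·1 = 1 ✓
b·c: (-575/2232)·12/5 + 64/93·13/8 = 1/2 ✓
b·c²: (-575/2232)·144/25 + 64/93·169/64 = 1/3 ✓
b·Ac: 64/93·31/128 = 1/6 ✓; 3 stages ⇒ order 3.

3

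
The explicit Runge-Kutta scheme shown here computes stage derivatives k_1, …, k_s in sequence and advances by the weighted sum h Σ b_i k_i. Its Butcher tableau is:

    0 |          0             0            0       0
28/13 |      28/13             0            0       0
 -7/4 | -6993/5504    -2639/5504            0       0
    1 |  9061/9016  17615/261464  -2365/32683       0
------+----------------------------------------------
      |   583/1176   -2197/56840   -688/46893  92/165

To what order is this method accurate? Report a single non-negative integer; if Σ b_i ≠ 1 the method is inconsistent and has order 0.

b = (583/1176, -2197/56840, -688/46893, 92/165)
c = (0, 28/13, -7/4, 1)
Ac = (0, 0, -1421/1376, 25/92)
Σ b_i: 583/1176·1 + (-2197/56840)·1 + (-688/46893)·1 + 92/165·1 = 1 ✓
b·c: (-2197/56840)·28/13 + (-688/46893)·(-7/4) + 92/165·1 = 1/2 ✓
b·c²: (-2197/56840)·784/169 + (-688/46893)·49/16 + 92/165·1 = 1/3 ✓
b·Ac: (-688/46893)·(-1421/1376) + 92/165·25/92 = 1/6 ✓
b·c³: (-2197/56840)·21952/2197 + (-688/46893)·(-343/64) + 92/165·1 = 1/4 ✓
b·(c∘Ac): (-688/46893)·9947/5504 + 92/165·25/92 = 1/8 ✓
b·Ac²: (-688/46893)·(-9947/4472) + 92/165·435/4784 = 1/12 ✓
b·A²c: 92/165·55/736 = 1/24 ✓; 4 stages ⇒ order 4.

4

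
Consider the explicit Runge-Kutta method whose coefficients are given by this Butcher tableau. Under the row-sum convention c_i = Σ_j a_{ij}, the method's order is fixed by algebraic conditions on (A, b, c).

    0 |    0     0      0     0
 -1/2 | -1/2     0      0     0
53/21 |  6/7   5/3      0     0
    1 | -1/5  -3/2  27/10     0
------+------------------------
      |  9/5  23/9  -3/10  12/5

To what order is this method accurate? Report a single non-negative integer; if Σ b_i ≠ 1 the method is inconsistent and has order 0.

0

b = (9/5, 23/9, -3/10, 12/5)
c = (0, -1/2, 53/21, 1)
Ac = (0, 0, -5/6, 1059/140)
Σ b_i: 9/5·1 + 23/9·1 + (-3/10)·1 + 12/5·1 = 581/90 ≠ 1 ⇒ order 0.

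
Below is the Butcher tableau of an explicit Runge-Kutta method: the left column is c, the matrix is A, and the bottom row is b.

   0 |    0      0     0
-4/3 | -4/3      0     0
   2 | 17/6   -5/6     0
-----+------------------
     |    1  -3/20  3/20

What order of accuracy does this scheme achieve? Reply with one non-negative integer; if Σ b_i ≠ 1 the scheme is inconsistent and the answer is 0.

3

b = (1, -3/20, 3/20)
c = (0, -4/3, 2)
Ac = (0, 0, 10/9)
Σ b_i: 1·1 + (-3/20)·1 + 3/20·1 = 1 ✓
b·c: (-3/20)·(-4/3) + 3/20·2 = 1/2 ✓
b·c²: (-3/20)·16/9 + 3/20·4 = 1/3 ✓
b·Ac: 3/20·10/9 = 1/6 ✓; 3 stages ⇒ order 3.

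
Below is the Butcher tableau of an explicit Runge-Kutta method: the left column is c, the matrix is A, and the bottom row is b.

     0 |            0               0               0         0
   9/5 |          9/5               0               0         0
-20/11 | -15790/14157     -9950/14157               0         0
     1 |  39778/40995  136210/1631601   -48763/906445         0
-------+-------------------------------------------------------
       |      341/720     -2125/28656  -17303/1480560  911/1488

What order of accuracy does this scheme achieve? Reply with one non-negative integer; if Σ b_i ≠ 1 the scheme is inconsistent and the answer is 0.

b = (341/720, -2125/28656, -17303/1480560, 911/1488)
c = (0, 9/5, -20/11, 1)
Ac = (0, 0, -1990/1573, 226/911)
Σ b_i: 341/720·1 + (-2125/28656)·1 + (-17303/1480560)·1 + 911/1488·1 = 1 ✓
b·c: (-2125/28656)·9/5 + (-17303/1480560)·(-20/11) + 911/1488·1 = 1/2 ✓
b·c²: (-2125/28656)·81/25 + (-17303/1480560)·400/121 + 911/1488·1 = 1/3 ✓
b·Ac: (-17303/1480560)·(-1990/1573) + 911/1488·226/911 = 1/6 ✓
b·c³: (-2125/28656)·729/125 + (-17303/1480560)·(-8000/1331) + 911/1488·1 = 1/4 ✓
b·(c∘Ac): (-17303/1480560)·39800/17303 + 911/1488·226/911 = 1/8 ✓
b·Ac²: (-17303/1480560)·(-3582/1573) + 911/1488·422/4555 = 1/12 ✓
b·A²c: 911/1488·62/911 = 1/24 ✓; 4 stages ⇒ order 4.

4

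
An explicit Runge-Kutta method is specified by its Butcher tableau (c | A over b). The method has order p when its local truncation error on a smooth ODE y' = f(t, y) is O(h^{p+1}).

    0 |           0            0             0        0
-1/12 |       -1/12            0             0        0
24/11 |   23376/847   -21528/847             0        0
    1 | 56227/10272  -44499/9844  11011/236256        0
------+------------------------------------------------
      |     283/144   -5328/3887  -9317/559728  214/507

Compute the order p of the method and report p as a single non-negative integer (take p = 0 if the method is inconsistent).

4

b = (283/144, -5328/3887, -9317/559728, 214/507)
c = (0, -1/12, 24/11, 1)
Ac = (0, 0, 1794/847, 819/1712)
Σ b_i: 283/144·1 + (-5328/3887)·1 + (-9317/559728)·1 + 214/507·1 = 1 ✓
b·c: (-5328/3887)·(-1/12) + (-9317/559728)·24/11 + 214/507·1 = 1/2 ✓
b·c²: (-5328/3887)·1/144 + (-9317/559728)·576/121 + 214/507·1 = 1/3 ✓
b·Ac: (-9317/559728)·1794/847 + 214/507·819/1712 = 1/6 ✓
b·c³: (-5328/3887)·(-1/1728) + (-9317/559728)·13824/1331 + 214/507·1 = 1/4 ✓
b·(c∘Ac): (-9317/559728)·43056/9317 + 214/507·819/1712 = 1/8 ✓
b·Ac²: (-9317/559728)·(-299/1694) + 214/507·3913/20544 = 1/12 ✓
b·A²c: 214/507·169/1712 = 1/24 ✓; 4 stages ⇒ order 4.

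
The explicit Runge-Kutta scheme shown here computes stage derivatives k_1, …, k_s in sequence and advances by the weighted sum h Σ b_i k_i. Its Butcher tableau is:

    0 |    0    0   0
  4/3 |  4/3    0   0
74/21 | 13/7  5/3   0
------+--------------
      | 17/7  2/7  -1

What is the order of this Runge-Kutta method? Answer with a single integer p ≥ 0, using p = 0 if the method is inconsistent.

0

b = (17/7, 2/7, -1)
c = (0, 4/3, 74/21)
Ac = (0, 0, 20/9)
Σ b_i: 17/7·1 + 2/7·1 + (-1)·1 = 12/7 ≠ 1 ⇒ order 0.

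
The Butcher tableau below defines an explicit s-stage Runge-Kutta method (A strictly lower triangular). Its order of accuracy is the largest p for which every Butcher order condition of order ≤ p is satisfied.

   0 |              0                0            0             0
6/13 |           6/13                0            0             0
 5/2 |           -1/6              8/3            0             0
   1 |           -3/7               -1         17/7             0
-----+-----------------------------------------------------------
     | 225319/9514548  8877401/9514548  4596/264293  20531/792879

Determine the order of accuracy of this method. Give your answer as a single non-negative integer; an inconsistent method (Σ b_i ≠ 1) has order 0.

b = (225319/9514548, 8877401/9514548, 4596/264293, 20531/792879)
c = (0, 6/13, 5/2, 1)
Ac = (0, 0, 16/13, 1021/182)
Σ b_i: 225319/9514548·1 + 8877401/9514548·1 + 4596/264293·1 + 20531/792879·1 = 1 ✓
b·c: 8877401/9514548·6/13 + 4596/264293·5/2 + 20531/792879·1 = 1/2 ✓
b·c²: 8877401/9514548·36/169 + 4596/264293·25/4 + 20531/792879·1 = 1/3 ✓
b·Ac: 4596/264293·16/13 + 20531/792879·1021/182 = 1/6 ✓
b·c³: 8877401/9514548·216/2197 + 4596/264293·125/8 + 20531/792879·1 = 8026225/20614854 ≠ 1/4 ⇒ order 3.
b·(c∘Ac): 4596/264293·40/13 + 20531/792879·1021/182 = 4097633/20614854 ≠ 1/8
b·Ac²: 4596/264293·96/169 + 20531/792879·70817/4732 = 16384681/41229708 ≠ 1/12
b·A²c: 20531/792879·272/91 = 797776/10307427 ≠ 1/24

3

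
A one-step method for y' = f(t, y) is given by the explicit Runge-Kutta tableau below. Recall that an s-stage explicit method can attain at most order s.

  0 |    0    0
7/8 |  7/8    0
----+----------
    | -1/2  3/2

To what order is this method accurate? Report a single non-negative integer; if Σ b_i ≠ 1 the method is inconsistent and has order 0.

b = (-1/2, 3/2)
c = (0, 7/8)
Σ b_i: (-1/2)·1 + 3/2·1 = 1 ✓
b·c: 3/2·7/8 = 21/16 ≠ 1/2 ⇒ order 1.

1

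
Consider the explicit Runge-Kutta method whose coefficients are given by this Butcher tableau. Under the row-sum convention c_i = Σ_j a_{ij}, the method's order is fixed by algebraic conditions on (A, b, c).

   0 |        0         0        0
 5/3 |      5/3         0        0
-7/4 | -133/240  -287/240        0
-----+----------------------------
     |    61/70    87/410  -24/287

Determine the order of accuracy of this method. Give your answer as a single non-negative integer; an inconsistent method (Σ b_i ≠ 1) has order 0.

3

b = (61/70, 87/410, -24/287)
c = (0, 5/3, -7/4)
Ac = (0, 0, -287/144)
Σ b_i: 61/70·1 + 87/410·1 + (-24/287)·1 = 1 ✓
b·c: 87/410·5/3 + (-24/287)·(-7/4) = 1/2 ✓
b·c²: 87/410·25/9 + (-24/287)·49/16 = 1/3 ✓
b·Ac: (-24/287)·(-287/144) = 1/6 ✓; 3 stages ⇒ order 3.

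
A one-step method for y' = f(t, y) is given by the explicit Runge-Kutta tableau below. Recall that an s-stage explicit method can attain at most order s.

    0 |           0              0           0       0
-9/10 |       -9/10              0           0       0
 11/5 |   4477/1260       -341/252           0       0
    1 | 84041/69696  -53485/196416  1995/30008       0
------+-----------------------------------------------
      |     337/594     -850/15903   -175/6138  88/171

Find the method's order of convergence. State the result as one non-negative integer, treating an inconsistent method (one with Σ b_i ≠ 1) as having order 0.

b = (337/594, -850/15903, -175/6138, 88/171)
c = (0, -9/10, 11/5, 1)
Ac = (0, 0, 341/280, 551/1408)
Σ b_i: 337/594·1 + (-850/15903)·1 + (-175/6138)·1 + 88/171·1 = 1 ✓
b·c: (-850/15903)·(-9/10) + (-175/6138)·11/5 + 88/171·1 = 1/2 ✓
b·c²: (-850/15903)·81/100 + (-175/6138)·121/25 + 88/171·1 = 1/3 ✓
b·Ac: (-175/6138)·341/280 + 88/171·551/1408 = 1/6 ✓
b·c³: (-850/15903)·(-729/1000) + (-175/6138)·1331/125 + 88/171·1 = 1/4 ✓
b·(c∘Ac): (-175/6138)·3751/1400 + 88/171·551/1408 = 1/8 ✓
b·Ac²: (-175/6138)·(-3069/2800) + 88/171·285/2816 = 1/12 ✓
b·A²c: 88/171·57/704 = 1/24 ✓; 4 stages ⇒ order 4.

4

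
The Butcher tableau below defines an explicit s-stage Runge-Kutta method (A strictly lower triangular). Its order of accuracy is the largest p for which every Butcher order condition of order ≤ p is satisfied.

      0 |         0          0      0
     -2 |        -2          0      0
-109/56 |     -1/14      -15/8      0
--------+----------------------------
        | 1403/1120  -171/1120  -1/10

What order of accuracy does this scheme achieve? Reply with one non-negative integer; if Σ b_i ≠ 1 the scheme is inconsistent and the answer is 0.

b = (1403/1120, -171/1120, -1/10)
c = (0, -2, -109/56)
Ac = (0, 0, 15/4)
Σ b_i: 1403/1120·1 + (-171/1120)·1 + (-1/10)·1 = 1 ✓
b·c: (-171/1120)·(-2) + (-1/10)·(-109/56) = 1/2 ✓
b·c²: (-171/1120)·4 + (-1/10)·11881/3136 = -31033/31360 ≠ 1/3 ⇒ order 2.
b·Ac: (-1/10)·15/4 = -3/8 ≠ 1/6

2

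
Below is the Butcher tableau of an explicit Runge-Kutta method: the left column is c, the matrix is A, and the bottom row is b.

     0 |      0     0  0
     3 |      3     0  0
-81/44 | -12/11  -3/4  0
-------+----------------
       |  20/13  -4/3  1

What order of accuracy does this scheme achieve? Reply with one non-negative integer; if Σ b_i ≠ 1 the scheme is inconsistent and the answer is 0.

b = (20/13, -4/3, 1)
c = (0, 3, -81/44)
Ac = (0, 0, -9/4)
Σ b_i: 20/13·1 + (-4/3)·1 + 1·1 = 47/39 ≠ 1 ⇒ order 0.

0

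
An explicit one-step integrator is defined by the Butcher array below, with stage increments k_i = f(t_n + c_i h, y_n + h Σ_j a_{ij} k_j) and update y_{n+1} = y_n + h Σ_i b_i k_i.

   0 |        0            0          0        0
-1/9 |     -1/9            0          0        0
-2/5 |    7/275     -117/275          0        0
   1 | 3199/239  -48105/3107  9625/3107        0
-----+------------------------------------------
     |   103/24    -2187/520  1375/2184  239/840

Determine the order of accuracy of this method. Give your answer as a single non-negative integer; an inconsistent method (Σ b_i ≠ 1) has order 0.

b = (103/24, -2187/520, 1375/2184, 239/840)
c = (0, -1/9, -2/5, 1)
Ac = (0, 0, 13/275, 115/239)
Σ b_i: 103/24·1 + (-2187/520)·1 + 1375/2184·1 + 239/840·1 = 1 ✓
b·c: (-2187/520)·(-1/9) + 1375/2184·(-2/5) + 239/840·1 = 1/2 ✓
b·c²: (-2187/520)·1/81 + 1375/2184·4/25 + 239/840·1 = 1/3 ✓
b·Ac: 1375/2184·13/275 + 239/840·115/239 = 1/6 ✓
b·c³: (-2187/520)·(-1/729) + 1375/2184·(-8/125) + 239/840·1 = 1/4 ✓
b·(c∘Ac): 1375/2184·(-26/1375) + 239/840·115/239 = 1/8 ✓
b·Ac²: 1375/2184·(-13/2475) + 239/840·655/2151 = 1/12 ✓
b·A²c: 239/840·35/239 = 1/24 ✓; 4 stages ⇒ order 4.

4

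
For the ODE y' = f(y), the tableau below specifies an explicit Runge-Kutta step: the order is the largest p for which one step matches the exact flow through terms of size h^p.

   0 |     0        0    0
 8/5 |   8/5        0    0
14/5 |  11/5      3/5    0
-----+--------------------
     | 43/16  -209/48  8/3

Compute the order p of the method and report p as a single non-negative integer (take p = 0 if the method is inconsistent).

2

b = (43/16, -209/48, 8/3)
c = (0, 8/5, 14/5)
Ac = (0, 0, 24/25)
Σ b_i: 43/16·1 + (-209/48)·1 + 8/3·1 = 1 ✓
b·c: (-209/48)·8/5 + 8/3·14/5 = 1/2 ✓
b·c²: (-209/48)·64/25 + 8/3·196/25 = 244/25 ≠ 1/3 ⇒ order 2.
b·Ac: 8/3·24/25 = 64/25 ≠ 1/6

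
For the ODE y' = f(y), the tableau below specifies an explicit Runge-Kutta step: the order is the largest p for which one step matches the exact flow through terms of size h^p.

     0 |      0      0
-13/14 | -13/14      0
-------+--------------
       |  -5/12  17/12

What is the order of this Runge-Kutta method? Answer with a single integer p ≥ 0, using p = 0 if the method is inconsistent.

1

b = (-5/12, 17/12)
c = (0, -13/14)
Σ b_i: (-5/12)·1 + 17/12·1 = 1 ✓
b·c: 17/12·(-13/14) = -221/168 ≠ 1/2 ⇒ order 1.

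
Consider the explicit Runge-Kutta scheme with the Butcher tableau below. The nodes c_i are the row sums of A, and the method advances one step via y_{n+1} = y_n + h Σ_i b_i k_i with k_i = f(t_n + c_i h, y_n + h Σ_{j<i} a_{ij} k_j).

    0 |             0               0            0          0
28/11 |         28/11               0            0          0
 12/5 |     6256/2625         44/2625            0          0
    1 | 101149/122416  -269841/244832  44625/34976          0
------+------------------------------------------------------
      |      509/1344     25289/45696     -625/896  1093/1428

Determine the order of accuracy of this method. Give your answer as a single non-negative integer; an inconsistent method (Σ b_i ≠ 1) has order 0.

b = (509/1344, 25289/45696, -625/896, 1093/1428)
c = (0, 28/11, 12/5, 1)
Ac = (0, 0, 16/375, 561/2186)
Σ b_i: 509/1344·1 + 25289/45696·1 + (-625/896)·1 + 1093/1428·1 = 1 ✓
b·c: 25289/45696·28/11 + (-625/896)·12/5 + 1093/1428·1 = 1/2 ✓
b·c²: 25289/45696·784/121 + (-625/896)·144/25 + 1093/1428·1 = 1/3 ✓
b·Ac: (-625/896)·16/375 + 1093/1428·561/2186 = 1/6 ✓
b·c³: 25289/45696·21952/1331 + (-625/896)·1728/125 + 1093/1428·1 = 1/4 ✓
b·(c∘Ac): (-625/896)·64/625 + 1093/1428·561/2186 = 1/8 ✓
b·Ac²: (-625/896)·448/4125 + 1093/1428·2499/12023 = 1/12 ✓
b·A²c: 1093/1428·119/2186 = 1/24 ✓; 4 stages ⇒ order 4.

4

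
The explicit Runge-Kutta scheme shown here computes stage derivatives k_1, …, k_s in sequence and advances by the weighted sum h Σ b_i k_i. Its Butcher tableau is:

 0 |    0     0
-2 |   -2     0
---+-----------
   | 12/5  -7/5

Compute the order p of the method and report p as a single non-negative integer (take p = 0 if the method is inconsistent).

b = (12/5, -7/5)
c = (0, -2)
Σ b_i: 12/5·1 + (-7/5)·1 = 1 ✓
b·c: (-7/5)·(-2) = 14/5 ≠ 1/2 ⇒ order 1.

1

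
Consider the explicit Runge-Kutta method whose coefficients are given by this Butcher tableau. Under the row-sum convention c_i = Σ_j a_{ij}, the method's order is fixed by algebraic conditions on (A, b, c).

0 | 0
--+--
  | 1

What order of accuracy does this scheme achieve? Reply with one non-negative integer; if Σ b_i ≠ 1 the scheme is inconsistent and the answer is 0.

b = (1)
c = (0)
Σ b_i: 1·1 = 1 ✓; 1 stage ⇒ order 1.

1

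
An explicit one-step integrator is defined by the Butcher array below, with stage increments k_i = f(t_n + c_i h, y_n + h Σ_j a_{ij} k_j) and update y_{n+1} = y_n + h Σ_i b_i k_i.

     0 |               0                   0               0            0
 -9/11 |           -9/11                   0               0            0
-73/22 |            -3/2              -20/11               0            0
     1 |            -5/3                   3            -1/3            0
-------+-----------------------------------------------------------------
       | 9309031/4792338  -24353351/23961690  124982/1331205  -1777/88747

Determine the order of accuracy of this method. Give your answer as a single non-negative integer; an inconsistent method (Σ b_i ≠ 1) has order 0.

b = (9309031/4792338, -24353351/23961690, 124982/1331205, -1777/88747)
c = (0, -9/11, -73/22, 1)
Ac = (0, 0, 180/121, -89/66)
Σ b_i: 9309031/4792338·1 + (-24353351/23961690)·1 + 124982/1331205·1 + (-1777/88747)·1 = 1 ✓
b·c: (-24353351/23961690)·(-9/11) + 124982/1331205·(-73/22) + (-1777/88747)·1 = 1/2 ✓
b·c²: (-24353351/23961690)·81/121 + 124982/1331205·5329/484 + (-1777/88747)·1 = 1/3 ✓
b·Ac: 124982/1331205·180/121 + (-1777/88747)·(-89/66) = 1/6 ✓
b·c³: (-24353351/23961690)·(-729/1331) + 124982/1331205·(-389017/10648) + (-1777/88747)·1 = -33895421/11714604 ≠ 1/4 ⇒ order 3.
b·(c∘Ac): 124982/1331205·(-6570/1331) + (-1777/88747)·(-89/66) = -28119653/64430322 ≠ 1/8
b·Ac²: 124982/1331205·(-1620/1331) + (-1777/88747)·(-2413/1452) = -948841/11714604 ≠ 1/12
b·A²c: (-1777/88747)·(-60/121) = 106620/10738387 ≠ 1/24

3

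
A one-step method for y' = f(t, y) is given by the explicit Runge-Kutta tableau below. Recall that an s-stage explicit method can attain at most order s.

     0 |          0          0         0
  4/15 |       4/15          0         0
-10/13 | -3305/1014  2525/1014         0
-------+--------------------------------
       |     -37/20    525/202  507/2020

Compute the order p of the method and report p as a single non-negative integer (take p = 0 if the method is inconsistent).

b = (-37/20, 525/202, 507/2020)
c = (0, 4/15, -10/13)
Ac = (0, 0, 1010/1521)
Σ b_i: (-37/20)·1 + 525/202·1 + 507/2020·1 = 1 ✓
b·c: 525/202·4/15 + 507/2020·(-10/13) = 1/2 ✓
b·c²: 525/202·16/225 + 507/2020·100/169 = 1/3 ✓
b·Ac: 507/2020·1010/1521 = 1/6 ✓; 3 stages ⇒ order 3.

3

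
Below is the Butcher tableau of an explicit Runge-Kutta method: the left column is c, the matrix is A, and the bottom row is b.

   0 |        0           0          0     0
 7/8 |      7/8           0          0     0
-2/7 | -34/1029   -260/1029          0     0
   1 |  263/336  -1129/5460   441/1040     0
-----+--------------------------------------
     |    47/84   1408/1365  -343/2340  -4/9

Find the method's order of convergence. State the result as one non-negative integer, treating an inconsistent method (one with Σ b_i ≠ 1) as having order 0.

b = (47/84, 1408/1365, -343/2340, -4/9)
c = (0, 7/8, -2/7, 1)
Ac = (0, 0, -65/294, -29/96)
Σ b_i: 47/84·1 + 1408/1365·1 + (-343/2340)·1 + (-4/9)·1 = 1 ✓
b·c: 1408/1365·7/8 + (-343/2340)·(-2/7) + (-4/9)·1 = 1/2 ✓
b·c²: 1408/1365·49/64 + (-343/2340)·4/49 + (-4/9)·1 = 1/3 ✓
b·Ac: (-343/2340)·(-65/294) + (-4/9)·(-29/96) = 1/6 ✓
b·c³: 1408/1365·343/512 + (-343/2340)·(-8/343) + (-4/9)·1 = 1/4 ✓
b·(c∘Ac): (-343/2340)·65/1029 + (-4/9)·(-29/96) = 1/8 ✓
b·Ac²: (-343/2340)·(-65/336) + (-4/9)·(-95/768) = 1/12 ✓
b·A²c: (-4/9)·(-3/32) = 1/24 ✓; 4 stages ⇒ order 4.

4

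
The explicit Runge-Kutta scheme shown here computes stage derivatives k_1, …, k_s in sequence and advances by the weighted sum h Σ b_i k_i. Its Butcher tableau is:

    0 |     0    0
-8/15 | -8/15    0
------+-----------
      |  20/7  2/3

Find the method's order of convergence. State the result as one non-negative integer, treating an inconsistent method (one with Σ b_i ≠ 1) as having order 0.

0

b = (20/7, 2/3)
c = (0, -8/15)
Σ b_i: 20/7·1 + 2/3·1 = 74/21 ≠ 1 ⇒ order 0.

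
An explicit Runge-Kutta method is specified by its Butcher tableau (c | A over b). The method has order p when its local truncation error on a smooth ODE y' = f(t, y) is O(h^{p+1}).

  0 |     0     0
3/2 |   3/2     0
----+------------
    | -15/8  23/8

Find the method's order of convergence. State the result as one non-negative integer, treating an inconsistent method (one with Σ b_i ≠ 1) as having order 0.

1

b = (-15/8, 23/8)
c = (0, 3/2)
Σ b_i: (-15/8)·1 + 23/8·1 = 1 ✓
b·c: 23/8·3/2 = 69/16 ≠ 1/2 ⇒ order 1.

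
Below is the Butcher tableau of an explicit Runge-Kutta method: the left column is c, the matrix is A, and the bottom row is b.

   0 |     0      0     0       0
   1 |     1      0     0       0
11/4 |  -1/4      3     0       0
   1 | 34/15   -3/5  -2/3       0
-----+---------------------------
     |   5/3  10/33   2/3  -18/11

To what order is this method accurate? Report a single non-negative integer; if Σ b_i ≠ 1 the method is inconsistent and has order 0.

b = (5/3, 10/33, 2/3, -18/11)
c = (0, 1, 11/4, 1)
Ac = (0, 0, 3, -73/30)
Σ b_i: 5/3·1 + 10/33·1 + 2/3·1 + (-18/11)·1 = 1 ✓
b·c: 10/33·1 + 2/3·11/4 + (-18/11)·1 = 1/2 ✓
b·c²: 10/33·1 + 2/3·121/16 + (-18/11)·1 = 89/24 ≠ 1/3 ⇒ order 2.
b·Ac: 2/3·3 + (-18/11)·(-73/30) = 329/55 ≠ 1/6

2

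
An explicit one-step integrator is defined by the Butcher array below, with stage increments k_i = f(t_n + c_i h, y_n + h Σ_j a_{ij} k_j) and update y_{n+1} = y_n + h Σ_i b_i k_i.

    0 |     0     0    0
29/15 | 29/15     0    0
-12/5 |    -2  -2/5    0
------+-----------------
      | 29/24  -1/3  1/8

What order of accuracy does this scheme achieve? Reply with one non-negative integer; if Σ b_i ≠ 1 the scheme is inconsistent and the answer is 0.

b = (29/24, -1/3, 1/8)
c = (0, 29/15, -12/5)
Ac = (0, 0, -58/75)
Σ b_i: 29/24·1 + (-1/3)·1 + 1/8·1 = 1 ✓
b·c: (-1/3)·29/15 + 1/8·(-12/5) = -17/18 ≠ 1/2 ⇒ order 1.

1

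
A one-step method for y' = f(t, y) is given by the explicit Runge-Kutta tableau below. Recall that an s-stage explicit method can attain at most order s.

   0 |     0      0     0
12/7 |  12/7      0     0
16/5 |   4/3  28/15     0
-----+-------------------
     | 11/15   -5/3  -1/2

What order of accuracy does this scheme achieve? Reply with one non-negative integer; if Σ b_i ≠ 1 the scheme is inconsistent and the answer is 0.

0

b = (11/15, -5/3, -1/2)
c = (0, 12/7, 16/5)
Ac = (0, 0, 16/5)
Σ b_i: 11/15·1 + (-5/3)·1 + (-1/2)·1 = -43/30 ≠ 1 ⇒ order 0.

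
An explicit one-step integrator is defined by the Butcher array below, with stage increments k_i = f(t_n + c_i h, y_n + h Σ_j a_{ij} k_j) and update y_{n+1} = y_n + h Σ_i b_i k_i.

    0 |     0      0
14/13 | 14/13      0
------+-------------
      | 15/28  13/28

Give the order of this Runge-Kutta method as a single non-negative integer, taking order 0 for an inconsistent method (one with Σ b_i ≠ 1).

b = (15/28, 13/28)
c = (0, 14/13)
Σ b_i: 15/28·1 + 13/28·1 = 1 ✓
b·c: 13/28·14/13 = 1/2 ✓; 2 stages ⇒ order 2.

2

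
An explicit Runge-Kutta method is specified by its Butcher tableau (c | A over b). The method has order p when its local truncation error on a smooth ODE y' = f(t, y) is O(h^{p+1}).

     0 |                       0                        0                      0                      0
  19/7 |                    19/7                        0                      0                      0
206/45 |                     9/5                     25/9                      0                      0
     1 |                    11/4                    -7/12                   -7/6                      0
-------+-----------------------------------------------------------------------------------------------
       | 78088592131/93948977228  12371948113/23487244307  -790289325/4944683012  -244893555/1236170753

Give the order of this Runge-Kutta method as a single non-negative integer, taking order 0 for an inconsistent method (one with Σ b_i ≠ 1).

b = (78088592131/93948977228, 12371948113/23487244307, -790289325/4944683012, -244893555/1236170753)
c = (0, 19/7, 206/45, 1)
Ac = (0, 0, 475/63, -3739/540)
Σ b_i: 78088592131/93948977228·1 + 12371948113/23487244307·1 + (-790289325/4944683012)·1 + (-244893555/1236170753)·1 = 1 ✓
b·c: 12371948113/23487244307·19/7 + (-790289325/4944683012)·206/45 + (-244893555/1236170753)·1 = 1/2 ✓
b·c²: 12371948113/23487244307·361/49 + (-790289325/4944683012)·42436/2025 + (-244893555/1236170753)·1 = 1/3 ✓
b·Ac: (-790289325/4944683012)·475/63 + (-244893555/1236170753)·(-3739/540) = 1/6 ✓
b·c³: 12371948113/23487244307·6859/343 + (-790289325/4944683012)·8741816/91125 + (-244893555/1236170753)·1 = -5837477316002/1168181361585 ≠ 1/4 ⇒ order 3.
b·(c∘Ac): (-790289325/4944683012)·19570/567 + (-244893555/1236170753)·(-3739/540) = -20494184623/4944683012 ≠ 1/8
b·Ac²: (-790289325/4944683012)·9025/441 + (-244893555/1236170753)·(-4889753/170100) = 5663395531681/2336362723170 ≠ 1/12
b·A²c: (-244893555/1236170753)·(-475/54) = 12924937625/7417024518 ≠ 1/24

3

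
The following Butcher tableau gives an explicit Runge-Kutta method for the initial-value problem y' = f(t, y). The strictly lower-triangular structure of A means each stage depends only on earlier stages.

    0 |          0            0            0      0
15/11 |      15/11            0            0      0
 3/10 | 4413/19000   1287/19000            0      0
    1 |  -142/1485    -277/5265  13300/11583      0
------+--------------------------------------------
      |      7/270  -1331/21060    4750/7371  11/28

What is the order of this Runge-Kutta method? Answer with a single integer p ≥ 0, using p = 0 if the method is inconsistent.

b = (7/270, -1331/21060, 4750/7371, 11/28)
c = (0, 15/11, 3/10, 1)
Ac = (0, 0, 351/3800, 3/11)
Σ b_i: 7/270·1 + (-1331/21060)·1 + 4750/7371·1 + 11/28·1 = 1 ✓
b·c: (-1331/21060)·15/11 + 4750/7371·3/10 + 11/28·1 = 1/2 ✓
b·c²: (-1331/21060)·225/121 + 4750/7371·9/100 + 11/28·1 = 1/3 ✓
b·Ac: 4750/7371·351/3800 + 11/28·3/11 = 1/6 ✓
b·c³: (-1331/21060)·3375/1331 + 4750/7371·27/1000 + 11/28·1 = 1/4 ✓
b·(c∘Ac): 4750/7371·1053/38000 + 11/28·3/11 = 1/8 ✓
b·Ac²: 4750/7371·1053/8360 + 11/28·2/363 = 1/12 ✓
b·A²c: 11/28·7/66 = 1/24 ✓; 4 stages ⇒ order 4.

4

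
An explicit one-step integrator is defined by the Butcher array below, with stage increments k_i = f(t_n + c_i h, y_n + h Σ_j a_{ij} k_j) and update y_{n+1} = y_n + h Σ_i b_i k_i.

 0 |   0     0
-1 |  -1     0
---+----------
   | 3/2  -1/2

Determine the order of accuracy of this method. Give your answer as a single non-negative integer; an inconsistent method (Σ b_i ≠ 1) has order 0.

2

b = (3/2, -1/2)
c = (0, -1)
Σ b_i: 3/2·1 + (-1/2)·1 = 1 ✓
b·c: (-1/2)·(-1) = 1/2 ✓; 2 stages ⇒ order 2.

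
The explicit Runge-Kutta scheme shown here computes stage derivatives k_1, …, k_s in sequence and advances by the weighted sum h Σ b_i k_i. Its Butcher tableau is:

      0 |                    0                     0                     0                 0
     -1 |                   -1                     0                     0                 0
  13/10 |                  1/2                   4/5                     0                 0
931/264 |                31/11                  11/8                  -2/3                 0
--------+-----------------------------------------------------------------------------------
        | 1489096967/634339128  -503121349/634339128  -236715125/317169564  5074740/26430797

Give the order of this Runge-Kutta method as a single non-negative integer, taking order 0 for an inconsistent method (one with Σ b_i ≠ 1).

3

b = (1489096967/634339128, -503121349/634339128, -236715125/317169564, 5074740/26430797)
c = (0, -1, 13/10, 931/264)
Ac = (0, 0, -4/5, -269/120)
Σ b_i: 1489096967/634339128·1 + (-503121349/634339128)·1 + (-236715125/317169564)·1 + 5074740/26430797·1 = 1 ✓
b·c: (-503121349/634339128)·(-1) + (-236715125/317169564)·13/10 + 5074740/26430797·931/264 = 1/2 ✓
b·c²: (-503121349/634339128)·1 + (-236715125/317169564)·169/100 + 5074740/26430797·866761/69696 = 1/3 ✓
b·Ac: (-236715125/317169564)·(-4/5) + 5074740/26430797·(-269/120) = 1/6 ✓
b·c³: (-503121349/634339128)·(-1) + (-236715125/317169564)·2197/1000 + 5074740/26430797·806954491/18399744 = 845589117811/111643686528 ≠ 1/4 ⇒ order 3.
b·(c∘Ac): (-236715125/317169564)·(-26/25) + 5074740/26430797·(-250439/31680) = -940890551/1268678256 ≠ 1/8
b·Ac²: (-236715125/317169564)·4/5 + 5074740/26430797·149/600 = -435623437/792923910 ≠ 1/12
b·A²c: 5074740/26430797·8/15 = 2706528/26430797 ≠ 1/24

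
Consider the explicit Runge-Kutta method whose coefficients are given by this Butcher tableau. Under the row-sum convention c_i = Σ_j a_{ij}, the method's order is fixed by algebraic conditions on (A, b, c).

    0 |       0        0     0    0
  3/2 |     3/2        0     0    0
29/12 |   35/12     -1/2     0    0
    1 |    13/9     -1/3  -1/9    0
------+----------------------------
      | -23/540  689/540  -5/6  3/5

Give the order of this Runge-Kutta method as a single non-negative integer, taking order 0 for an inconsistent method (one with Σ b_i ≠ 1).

2

b = (-23/540, 689/540, -5/6, 3/5)
c = (0, 3/2, 29/12, 1)
Ac = (0, 0, -3/4, -83/108)
Σ b_i: (-23/540)·1 + 689/540·1 + (-5/6)·1 + 3/5·1 = 1 ✓
b·c: 689/540·3/2 + (-5/6)·29/12 + 3/5·1 = 1/2 ✓
b·c²: 689/540·9/4 + (-5/6)·841/144 + 3/5·1 = -6031/4320 ≠ 1/3 ⇒ order 2.
b·Ac: (-5/6)·(-3/4) + 3/5·(-83/108) = 59/360 ≠ 1/6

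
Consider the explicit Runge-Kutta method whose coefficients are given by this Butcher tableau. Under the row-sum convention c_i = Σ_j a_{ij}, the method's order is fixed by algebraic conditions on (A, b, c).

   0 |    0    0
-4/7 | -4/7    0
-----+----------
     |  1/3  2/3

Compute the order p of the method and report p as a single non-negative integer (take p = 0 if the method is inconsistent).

b = (1/3, 2/3)
c = (0, -4/7)
Σ b_i: 1/3·1 + 2/3·1 = 1 ✓
b·c: 2/3·(-4/7) = -8/21 ≠ 1/2 ⇒ order 1.

1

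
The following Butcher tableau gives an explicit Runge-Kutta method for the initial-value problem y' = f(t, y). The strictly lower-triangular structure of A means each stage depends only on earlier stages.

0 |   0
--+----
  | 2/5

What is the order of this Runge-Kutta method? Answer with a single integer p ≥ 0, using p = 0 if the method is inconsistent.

b = (2/5)
c = (0)
Σ b_i: 2/5·1 = 2/5 ≠ 1 ⇒ order 0.

0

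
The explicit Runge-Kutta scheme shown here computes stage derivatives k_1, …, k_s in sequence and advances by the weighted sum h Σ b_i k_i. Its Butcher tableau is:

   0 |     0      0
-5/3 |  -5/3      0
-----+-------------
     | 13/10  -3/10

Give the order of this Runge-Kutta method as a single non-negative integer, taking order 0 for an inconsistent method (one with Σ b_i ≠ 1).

2

b = (13/10, -3/10)
c = (0, -5/3)
Σ b_i: 13/10·1 + (-3/10)·1 = 1 ✓
b·c: (-3/10)·(-5/3) = 1/2 ✓; 2 stages ⇒ order 2.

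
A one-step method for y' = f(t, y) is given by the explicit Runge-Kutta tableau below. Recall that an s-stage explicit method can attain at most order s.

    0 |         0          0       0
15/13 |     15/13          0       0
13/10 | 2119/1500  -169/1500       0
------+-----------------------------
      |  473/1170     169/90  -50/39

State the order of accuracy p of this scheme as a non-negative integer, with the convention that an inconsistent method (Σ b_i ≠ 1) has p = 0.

b = (473/1170, 169/90, -50/39)
c = (0, 15/13, 13/10)
Ac = (0, 0, -13/100)
Σ b_i: 473/1170·1 + 169/90·1 + (-50/39)·1 = 1 ✓
b·c: 169/90·15/13 + (-50/39)·13/10 = 1/2 ✓
b·c²: 169/90·225/169 + (-50/39)·169/100 = 1/3 ✓
b·Ac: (-50/39)·(-13/100) = 1/6 ✓; 3 stages ⇒ order 3.

3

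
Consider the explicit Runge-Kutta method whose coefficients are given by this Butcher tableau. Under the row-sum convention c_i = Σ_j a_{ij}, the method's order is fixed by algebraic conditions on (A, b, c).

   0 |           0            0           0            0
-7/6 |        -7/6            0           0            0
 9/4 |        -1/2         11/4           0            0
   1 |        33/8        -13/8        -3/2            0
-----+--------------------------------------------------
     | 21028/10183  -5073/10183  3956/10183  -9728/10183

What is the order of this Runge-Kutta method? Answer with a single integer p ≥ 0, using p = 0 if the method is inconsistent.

b = (21028/10183, -5073/10183, 3956/10183, -9728/10183)
c = (0, -7/6, 9/4, 1)
Ac = (0, 0, -77/24, -71/48)
Σ b_i: 21028/10183·1 + (-5073/10183)·1 + 3956/10183·1 + (-9728/10183)·1 = 1 ✓
b·c: (-5073/10183)·(-7/6) + 3956/10183·9/4 + (-9728/10183)·1 = 1/2 ✓
b·c²: (-5073/10183)·49/36 + 3956/10183·81/16 + (-9728/10183)·1 = 1/3 ✓
b·Ac: 3956/10183·(-77/24) + (-9728/10183)·(-71/48) = 1/6 ✓
b·c³: (-5073/10183)·(-343/216) + 3956/10183·729/64 + (-9728/10183)·1 = 6248023/1466352 ≠ 1/4 ⇒ order 3.
b·(c∘Ac): 3956/10183·(-231/32) + (-9728/10183)·(-71/48) = -340033/244392 ≠ 1/8
b·Ac²: 3956/10183·539/144 + (-9728/10183)·(-353/36) = 3967055/366588 ≠ 1/12
b·A²c: (-9728/10183)·77/16 = -46816/10183 ≠ 1/24

3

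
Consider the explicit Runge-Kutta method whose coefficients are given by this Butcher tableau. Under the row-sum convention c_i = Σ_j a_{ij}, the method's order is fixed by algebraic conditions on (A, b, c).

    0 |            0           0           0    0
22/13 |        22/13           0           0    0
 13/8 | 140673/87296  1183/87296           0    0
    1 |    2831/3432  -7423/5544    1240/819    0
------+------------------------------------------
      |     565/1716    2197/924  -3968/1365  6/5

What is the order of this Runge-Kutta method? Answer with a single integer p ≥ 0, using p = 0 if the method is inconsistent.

4

b = (565/1716, 2197/924, -3968/1365, 6/5)
c = (0, 22/13, 13/8, 1)
Ac = (0, 0, 91/3968, 7/36)
Σ b_i: 565/1716·1 + 2197/924·1 + (-3968/1365)·1 + 6/5·1 = 1 ✓
b·c: 2197/924·22/13 + (-3968/1365)·13/8 + 6/5·1 = 1/2 ✓
b·c²: 2197/924·484/169 + (-3968/1365)·169/64 + 6/5·1 = 1/3 ✓
b·Ac: (-3968/1365)·91/3968 + 6/5·7/36 = 1/6 ✓
b·c³: 2197/924·10648/2197 + (-3968/1365)·2197/512 + 6/5·1 = 1/4 ✓
b·(c∘Ac): (-3968/1365)·1183/31744 + 6/5·7/36 = 1/8 ✓
b·Ac²: (-3968/1365)·77/1984 + 6/5·17/104 = 1/12 ✓
b·A²c: 6/5·5/144 = 1/24 ✓; 4 stages ⇒ order 4.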